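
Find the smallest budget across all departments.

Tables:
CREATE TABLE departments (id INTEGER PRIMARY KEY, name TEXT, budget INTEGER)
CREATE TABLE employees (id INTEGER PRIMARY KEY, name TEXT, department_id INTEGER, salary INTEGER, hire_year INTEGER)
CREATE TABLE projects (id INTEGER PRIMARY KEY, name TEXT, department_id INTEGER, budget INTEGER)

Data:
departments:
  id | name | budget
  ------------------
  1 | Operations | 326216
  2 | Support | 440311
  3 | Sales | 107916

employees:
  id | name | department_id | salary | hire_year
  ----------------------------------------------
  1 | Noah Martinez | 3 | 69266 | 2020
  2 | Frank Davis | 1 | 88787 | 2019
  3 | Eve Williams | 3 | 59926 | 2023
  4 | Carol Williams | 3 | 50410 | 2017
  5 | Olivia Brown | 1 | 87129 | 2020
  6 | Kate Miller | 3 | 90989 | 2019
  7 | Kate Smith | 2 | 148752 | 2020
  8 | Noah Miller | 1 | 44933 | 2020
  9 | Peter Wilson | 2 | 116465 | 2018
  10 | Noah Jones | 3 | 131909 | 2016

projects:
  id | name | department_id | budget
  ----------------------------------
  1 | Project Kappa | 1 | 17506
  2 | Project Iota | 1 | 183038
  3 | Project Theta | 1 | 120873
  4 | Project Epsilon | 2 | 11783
SELECT MIN(budget) FROM departments

Execution result:
107916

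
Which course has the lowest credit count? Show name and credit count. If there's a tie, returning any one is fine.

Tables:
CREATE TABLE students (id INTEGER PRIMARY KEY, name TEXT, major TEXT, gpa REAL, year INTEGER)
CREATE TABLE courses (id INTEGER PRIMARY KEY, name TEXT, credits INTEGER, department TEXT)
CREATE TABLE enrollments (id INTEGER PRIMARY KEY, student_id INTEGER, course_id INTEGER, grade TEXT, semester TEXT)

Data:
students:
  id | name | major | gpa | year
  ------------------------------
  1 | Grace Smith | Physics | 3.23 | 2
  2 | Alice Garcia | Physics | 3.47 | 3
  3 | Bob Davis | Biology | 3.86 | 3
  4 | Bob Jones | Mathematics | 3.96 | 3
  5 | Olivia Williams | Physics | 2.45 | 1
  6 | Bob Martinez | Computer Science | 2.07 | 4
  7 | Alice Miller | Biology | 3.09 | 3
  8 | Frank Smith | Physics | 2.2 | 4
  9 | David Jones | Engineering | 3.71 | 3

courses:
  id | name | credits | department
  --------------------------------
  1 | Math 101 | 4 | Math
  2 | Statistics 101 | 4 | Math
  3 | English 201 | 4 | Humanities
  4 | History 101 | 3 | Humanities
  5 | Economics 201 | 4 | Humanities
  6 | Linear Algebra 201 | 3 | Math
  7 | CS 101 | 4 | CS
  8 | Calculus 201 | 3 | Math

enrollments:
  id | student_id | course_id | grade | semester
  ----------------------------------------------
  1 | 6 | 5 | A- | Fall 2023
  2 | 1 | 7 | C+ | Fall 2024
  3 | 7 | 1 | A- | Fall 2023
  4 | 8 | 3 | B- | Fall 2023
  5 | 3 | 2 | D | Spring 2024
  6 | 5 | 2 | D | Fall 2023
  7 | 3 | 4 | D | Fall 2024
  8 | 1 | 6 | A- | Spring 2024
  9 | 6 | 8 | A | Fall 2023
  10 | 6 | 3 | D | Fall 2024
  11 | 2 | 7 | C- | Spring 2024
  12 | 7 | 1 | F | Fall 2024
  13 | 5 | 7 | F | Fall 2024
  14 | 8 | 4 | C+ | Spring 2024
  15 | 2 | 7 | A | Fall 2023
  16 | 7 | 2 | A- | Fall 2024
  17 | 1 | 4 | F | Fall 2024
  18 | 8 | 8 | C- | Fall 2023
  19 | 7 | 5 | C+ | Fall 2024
SELECT name, credits FROM courses ORDER BY credits ASC LIMIT 1

Execution result:
name | credits
History 101 | 3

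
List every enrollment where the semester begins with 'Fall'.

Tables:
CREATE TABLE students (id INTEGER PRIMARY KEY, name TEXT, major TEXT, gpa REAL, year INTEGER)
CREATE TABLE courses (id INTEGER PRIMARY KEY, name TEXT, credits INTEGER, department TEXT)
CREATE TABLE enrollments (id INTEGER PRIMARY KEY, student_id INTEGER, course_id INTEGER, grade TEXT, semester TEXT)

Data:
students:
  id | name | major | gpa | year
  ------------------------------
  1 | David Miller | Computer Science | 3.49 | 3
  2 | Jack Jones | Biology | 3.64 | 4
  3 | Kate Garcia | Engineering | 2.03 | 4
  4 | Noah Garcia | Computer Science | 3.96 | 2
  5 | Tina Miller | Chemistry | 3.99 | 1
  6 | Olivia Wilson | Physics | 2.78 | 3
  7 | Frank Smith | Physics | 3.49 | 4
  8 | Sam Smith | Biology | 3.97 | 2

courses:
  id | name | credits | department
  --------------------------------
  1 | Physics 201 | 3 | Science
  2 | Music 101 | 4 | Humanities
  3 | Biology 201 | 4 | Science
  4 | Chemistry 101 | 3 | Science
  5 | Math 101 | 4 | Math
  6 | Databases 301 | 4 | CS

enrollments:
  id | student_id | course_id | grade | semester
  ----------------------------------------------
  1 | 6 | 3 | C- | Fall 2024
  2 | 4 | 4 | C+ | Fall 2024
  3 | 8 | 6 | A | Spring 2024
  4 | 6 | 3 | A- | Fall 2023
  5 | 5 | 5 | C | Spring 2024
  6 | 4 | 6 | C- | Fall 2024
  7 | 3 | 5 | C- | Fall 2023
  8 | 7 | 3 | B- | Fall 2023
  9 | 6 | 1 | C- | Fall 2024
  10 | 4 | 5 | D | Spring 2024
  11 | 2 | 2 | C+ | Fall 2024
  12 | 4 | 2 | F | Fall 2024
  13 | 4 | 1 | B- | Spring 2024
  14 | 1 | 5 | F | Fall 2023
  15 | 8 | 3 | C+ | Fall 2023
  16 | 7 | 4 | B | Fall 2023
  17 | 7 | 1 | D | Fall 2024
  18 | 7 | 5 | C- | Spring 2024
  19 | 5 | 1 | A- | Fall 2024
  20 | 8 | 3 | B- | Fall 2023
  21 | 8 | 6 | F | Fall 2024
SELECT id, semester FROM enrollments WHERE semester LIKE 'Fall%'

Execution result:
id | semester
1 | Fall 2024
2 | Fall 2024
4 | Fall 2023
6 | Fall 2024
7 | Fall 2023
8 | Fall 2023
9 | Fall 2024
11 | Fall 2024
12 | Fall 2024
14 | Fall 2023
15 | Fall 2023
16 | Fall 2023
17 | Fall 2024
19 | Fall 2024
20 | Fall 2023
21 | Fall 2024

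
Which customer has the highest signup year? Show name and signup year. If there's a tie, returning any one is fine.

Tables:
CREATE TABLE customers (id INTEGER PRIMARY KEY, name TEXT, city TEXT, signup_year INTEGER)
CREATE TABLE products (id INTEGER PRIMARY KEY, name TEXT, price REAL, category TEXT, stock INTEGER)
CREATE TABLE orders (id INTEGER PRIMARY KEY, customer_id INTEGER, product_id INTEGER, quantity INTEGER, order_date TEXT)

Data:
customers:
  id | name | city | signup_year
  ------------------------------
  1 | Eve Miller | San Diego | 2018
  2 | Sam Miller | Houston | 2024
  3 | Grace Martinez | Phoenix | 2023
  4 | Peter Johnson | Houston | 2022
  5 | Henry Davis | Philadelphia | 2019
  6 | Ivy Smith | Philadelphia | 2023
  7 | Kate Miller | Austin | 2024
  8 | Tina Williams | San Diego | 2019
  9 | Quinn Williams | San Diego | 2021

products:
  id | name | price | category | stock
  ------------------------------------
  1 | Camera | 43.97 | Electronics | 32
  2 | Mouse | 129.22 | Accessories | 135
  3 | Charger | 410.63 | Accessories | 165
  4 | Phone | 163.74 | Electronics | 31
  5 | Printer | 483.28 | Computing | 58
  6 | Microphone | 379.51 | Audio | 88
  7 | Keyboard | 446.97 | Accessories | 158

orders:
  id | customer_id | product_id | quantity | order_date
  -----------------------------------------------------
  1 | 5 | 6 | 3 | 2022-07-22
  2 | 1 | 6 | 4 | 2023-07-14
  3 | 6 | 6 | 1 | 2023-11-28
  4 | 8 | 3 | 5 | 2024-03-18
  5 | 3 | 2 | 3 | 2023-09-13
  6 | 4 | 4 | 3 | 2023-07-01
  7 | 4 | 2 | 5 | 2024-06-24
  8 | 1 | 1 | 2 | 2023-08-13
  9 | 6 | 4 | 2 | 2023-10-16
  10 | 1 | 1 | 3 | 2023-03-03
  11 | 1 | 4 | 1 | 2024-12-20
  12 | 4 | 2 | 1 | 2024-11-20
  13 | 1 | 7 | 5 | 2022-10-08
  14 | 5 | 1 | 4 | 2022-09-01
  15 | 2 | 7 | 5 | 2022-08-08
SELECT name, signup_year FROM customers ORDER BY signup_year DESC LIMIT 1

Execution result:
name | signup_year
Sam Miller | 2024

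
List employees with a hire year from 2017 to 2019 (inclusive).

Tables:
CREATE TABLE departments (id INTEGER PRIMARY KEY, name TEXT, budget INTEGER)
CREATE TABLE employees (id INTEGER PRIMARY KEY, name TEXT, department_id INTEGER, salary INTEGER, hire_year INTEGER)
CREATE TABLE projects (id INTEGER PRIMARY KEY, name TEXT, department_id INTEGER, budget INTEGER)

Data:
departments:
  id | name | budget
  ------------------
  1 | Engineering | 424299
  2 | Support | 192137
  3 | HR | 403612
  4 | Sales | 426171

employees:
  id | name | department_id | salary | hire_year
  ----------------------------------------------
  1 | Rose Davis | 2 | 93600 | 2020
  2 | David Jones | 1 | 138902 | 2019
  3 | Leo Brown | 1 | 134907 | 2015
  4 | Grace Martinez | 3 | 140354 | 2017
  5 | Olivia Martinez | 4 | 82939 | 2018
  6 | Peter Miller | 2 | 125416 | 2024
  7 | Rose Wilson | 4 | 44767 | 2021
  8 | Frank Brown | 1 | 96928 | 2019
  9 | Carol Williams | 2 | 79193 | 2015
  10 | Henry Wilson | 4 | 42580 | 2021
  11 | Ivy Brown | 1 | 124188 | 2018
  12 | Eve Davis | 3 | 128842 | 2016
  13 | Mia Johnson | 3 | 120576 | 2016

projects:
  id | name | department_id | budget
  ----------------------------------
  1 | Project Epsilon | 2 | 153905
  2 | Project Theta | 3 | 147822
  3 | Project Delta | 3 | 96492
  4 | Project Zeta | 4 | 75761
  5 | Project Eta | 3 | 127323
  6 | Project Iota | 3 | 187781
SELECT name, hire_year FROM employees WHERE hire_year BETWEEN 2017 AND 2019

Execution result:
name | hire_year
David Jones | 2019
Grace Martinez | 2017
Olivia Martinez | 2018
Frank Brown | 2019
Ivy Brown | 2018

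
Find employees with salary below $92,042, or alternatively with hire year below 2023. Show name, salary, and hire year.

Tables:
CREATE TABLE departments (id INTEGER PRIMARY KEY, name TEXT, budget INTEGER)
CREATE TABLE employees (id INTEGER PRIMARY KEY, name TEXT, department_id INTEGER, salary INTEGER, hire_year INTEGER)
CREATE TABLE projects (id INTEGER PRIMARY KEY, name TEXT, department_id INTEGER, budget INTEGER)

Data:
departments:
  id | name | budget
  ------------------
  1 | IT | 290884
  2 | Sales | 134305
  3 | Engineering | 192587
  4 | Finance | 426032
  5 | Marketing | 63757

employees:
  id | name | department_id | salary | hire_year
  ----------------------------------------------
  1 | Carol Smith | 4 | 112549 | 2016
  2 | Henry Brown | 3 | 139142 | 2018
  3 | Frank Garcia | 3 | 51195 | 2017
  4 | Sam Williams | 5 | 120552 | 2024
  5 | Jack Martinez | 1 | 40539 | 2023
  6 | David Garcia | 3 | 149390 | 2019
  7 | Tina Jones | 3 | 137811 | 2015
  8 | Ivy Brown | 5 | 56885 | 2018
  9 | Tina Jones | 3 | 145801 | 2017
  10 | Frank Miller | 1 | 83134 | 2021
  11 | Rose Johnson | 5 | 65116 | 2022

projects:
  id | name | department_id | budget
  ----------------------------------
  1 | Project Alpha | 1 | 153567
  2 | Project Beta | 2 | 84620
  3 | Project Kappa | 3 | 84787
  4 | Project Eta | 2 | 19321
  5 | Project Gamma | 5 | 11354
SELECT name, salary, hire_year FROM employees WHERE salary < 92042 OR hire_year < 2023

Execution result:
name | salary | hire_year
Carol Smith | 112549 | 2016
Henry Brown | 139142 | 2018
Frank Garcia | 51195 | 2017
Jack Martinez | 40539 | 2023
David Garcia | 149390 | 2019
Tina Jones | 137811 | 2015
Ivy Brown | 56885 | 2018
Tina Jones | 145801 | 2017
Frank Miller | 83134 | 2021
Rose Johnson | 65116 | 2022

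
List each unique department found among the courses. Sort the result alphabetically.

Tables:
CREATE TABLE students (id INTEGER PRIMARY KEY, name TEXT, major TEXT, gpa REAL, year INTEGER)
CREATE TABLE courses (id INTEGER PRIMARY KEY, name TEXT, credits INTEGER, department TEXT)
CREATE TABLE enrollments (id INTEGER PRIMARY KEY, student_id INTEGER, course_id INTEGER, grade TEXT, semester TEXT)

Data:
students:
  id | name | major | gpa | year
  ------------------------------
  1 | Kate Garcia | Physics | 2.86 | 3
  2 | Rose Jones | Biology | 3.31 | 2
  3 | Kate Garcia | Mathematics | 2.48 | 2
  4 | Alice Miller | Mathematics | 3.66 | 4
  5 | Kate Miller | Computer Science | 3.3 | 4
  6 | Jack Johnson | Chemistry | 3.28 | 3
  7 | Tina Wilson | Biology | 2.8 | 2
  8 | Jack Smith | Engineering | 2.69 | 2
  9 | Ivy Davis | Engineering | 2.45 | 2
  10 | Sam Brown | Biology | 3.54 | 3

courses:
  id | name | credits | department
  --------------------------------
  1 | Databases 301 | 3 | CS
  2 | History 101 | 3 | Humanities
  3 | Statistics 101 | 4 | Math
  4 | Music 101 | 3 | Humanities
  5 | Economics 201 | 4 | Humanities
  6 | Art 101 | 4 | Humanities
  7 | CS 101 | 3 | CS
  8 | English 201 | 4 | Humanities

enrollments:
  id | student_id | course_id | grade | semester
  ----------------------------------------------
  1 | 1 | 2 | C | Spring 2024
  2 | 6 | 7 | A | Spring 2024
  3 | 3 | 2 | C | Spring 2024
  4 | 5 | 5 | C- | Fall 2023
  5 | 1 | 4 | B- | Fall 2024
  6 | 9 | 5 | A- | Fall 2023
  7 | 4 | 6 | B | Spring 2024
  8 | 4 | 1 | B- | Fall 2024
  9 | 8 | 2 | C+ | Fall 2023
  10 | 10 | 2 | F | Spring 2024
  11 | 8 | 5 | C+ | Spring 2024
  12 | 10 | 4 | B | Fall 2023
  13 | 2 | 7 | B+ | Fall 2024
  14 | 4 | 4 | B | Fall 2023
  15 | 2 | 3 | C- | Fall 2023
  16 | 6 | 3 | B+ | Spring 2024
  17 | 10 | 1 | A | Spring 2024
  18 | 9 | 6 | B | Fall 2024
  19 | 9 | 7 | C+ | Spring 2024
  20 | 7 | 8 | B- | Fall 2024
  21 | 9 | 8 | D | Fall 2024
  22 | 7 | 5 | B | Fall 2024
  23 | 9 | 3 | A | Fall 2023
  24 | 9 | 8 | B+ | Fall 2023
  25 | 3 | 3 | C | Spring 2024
SELECT DISTINCT department FROM courses ORDER BY department

Execution result:
department
CS
Humanities
Math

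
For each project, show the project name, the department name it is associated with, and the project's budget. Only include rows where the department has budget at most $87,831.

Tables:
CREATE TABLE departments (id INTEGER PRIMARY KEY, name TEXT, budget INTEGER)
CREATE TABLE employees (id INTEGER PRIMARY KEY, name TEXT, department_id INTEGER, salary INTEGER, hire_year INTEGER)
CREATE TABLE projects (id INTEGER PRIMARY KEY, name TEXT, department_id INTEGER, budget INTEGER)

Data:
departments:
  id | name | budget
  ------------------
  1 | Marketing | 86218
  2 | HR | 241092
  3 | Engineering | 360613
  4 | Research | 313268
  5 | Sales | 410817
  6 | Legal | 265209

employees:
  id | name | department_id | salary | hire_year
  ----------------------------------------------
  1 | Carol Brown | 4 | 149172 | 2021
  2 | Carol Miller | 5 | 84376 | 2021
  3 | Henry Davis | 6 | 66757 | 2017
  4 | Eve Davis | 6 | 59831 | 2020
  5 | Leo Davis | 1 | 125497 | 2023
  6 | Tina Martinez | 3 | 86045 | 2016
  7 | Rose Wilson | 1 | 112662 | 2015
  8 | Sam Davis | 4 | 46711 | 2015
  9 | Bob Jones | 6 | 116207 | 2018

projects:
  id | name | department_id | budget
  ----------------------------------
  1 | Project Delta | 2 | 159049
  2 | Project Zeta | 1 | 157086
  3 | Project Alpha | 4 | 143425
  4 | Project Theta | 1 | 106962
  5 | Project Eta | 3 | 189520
SELECT c.name, p.name AS department, c.budget FROM projects c JOIN departments p ON c.department_id = p.id WHERE p.budget <= 87831

Execution result:
name | department | budget
Project Zeta | Marketing | 157086
Project Theta | Marketing | 106962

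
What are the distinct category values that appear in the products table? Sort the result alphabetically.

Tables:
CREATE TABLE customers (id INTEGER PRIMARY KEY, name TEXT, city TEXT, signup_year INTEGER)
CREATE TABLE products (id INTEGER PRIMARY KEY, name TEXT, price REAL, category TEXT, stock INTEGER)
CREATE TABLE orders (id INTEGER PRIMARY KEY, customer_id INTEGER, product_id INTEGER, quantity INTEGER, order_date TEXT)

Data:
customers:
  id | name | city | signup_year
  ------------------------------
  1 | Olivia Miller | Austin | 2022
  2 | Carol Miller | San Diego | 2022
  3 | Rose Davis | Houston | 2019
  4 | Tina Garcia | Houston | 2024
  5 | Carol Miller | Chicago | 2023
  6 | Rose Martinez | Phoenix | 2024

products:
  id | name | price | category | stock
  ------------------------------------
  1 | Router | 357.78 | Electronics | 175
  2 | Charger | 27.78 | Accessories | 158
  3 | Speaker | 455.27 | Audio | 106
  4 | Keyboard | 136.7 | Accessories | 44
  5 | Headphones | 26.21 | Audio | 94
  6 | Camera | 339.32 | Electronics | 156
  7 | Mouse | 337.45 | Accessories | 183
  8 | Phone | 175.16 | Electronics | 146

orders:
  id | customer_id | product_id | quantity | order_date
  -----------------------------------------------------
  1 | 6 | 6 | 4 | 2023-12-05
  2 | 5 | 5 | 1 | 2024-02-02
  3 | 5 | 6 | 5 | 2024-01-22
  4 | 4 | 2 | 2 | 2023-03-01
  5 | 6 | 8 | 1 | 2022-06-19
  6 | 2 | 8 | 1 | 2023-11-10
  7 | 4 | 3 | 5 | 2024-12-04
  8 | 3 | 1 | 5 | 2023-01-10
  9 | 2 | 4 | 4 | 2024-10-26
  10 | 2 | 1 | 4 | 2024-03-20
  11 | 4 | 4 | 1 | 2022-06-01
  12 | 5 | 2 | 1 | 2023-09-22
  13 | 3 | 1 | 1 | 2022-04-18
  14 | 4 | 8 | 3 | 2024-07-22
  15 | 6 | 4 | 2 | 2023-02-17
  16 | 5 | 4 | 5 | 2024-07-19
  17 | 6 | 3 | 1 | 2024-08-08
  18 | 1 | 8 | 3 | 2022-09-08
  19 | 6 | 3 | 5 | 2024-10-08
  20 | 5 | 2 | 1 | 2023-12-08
SELECT DISTINCT category FROM products ORDER BY category

Execution result:
category
Accessories
Audio
Electronics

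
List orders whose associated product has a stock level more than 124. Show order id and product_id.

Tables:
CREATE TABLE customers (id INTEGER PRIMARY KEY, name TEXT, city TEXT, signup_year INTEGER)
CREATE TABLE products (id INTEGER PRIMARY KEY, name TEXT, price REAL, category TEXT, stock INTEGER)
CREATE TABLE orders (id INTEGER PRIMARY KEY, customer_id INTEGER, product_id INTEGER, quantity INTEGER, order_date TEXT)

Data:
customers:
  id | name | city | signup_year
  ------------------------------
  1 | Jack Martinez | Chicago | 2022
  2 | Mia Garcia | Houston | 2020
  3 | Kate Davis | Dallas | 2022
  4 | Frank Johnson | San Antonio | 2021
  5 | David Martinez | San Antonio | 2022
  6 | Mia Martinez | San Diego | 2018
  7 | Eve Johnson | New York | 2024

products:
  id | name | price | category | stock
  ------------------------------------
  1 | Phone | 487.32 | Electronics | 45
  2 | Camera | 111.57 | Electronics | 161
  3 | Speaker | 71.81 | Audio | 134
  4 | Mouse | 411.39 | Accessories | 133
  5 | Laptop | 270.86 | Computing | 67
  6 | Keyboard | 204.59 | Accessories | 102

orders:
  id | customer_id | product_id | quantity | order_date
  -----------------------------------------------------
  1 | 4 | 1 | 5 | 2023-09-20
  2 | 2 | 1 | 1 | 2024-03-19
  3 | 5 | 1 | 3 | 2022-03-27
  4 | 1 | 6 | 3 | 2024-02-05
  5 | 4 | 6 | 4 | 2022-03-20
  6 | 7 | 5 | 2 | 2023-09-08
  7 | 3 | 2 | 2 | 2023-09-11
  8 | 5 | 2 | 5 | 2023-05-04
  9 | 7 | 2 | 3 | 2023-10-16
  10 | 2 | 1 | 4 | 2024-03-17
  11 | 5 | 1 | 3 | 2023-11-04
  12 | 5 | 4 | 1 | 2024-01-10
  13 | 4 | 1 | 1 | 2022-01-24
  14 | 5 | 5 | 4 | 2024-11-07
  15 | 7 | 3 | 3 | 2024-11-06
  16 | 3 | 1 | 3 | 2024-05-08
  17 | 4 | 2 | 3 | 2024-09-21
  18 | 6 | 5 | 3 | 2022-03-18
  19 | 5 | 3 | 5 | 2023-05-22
SELECT id, product_id FROM orders WHERE product_id IN (SELECT id FROM products WHERE stock > 124)

Execution result:
id | product_id
7 | 2
8 | 2
9 | 2
12 | 4
15 | 3
17 | 2
19 | 3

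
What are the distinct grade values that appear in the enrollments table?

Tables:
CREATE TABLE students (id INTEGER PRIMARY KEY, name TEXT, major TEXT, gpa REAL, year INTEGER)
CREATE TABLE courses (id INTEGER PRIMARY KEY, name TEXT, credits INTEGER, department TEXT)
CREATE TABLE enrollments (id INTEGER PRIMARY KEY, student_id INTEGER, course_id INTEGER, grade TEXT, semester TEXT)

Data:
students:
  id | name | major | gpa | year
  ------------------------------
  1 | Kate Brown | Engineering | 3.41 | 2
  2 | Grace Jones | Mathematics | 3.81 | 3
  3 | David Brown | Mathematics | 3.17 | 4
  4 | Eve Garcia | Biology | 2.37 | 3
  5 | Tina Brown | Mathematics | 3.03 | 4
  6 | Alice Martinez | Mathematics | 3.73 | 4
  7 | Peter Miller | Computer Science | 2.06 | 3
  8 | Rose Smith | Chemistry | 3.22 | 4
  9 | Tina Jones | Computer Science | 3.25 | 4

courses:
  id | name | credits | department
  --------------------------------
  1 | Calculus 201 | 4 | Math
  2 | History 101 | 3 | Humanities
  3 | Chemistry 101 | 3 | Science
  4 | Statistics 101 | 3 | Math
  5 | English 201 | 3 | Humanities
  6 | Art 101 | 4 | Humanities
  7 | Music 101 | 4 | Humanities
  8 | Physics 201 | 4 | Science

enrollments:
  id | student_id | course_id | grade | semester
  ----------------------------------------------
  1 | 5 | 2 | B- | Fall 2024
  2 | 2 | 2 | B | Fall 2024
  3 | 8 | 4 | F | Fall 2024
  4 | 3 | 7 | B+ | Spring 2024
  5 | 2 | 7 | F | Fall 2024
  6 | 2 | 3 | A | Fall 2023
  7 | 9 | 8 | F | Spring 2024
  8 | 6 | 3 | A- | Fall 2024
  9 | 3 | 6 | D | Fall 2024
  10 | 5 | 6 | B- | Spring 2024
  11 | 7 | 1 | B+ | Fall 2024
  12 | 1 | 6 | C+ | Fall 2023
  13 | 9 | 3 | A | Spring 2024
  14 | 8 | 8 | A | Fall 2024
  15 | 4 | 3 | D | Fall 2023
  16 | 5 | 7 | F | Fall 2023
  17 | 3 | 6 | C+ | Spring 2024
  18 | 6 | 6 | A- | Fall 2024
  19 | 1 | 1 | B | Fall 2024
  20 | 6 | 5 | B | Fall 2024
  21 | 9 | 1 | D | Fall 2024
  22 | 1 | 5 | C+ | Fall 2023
SELECT DISTINCT grade FROM enrollments

Execution result:
grade
B-
B
F
B+
A
A-
D
C+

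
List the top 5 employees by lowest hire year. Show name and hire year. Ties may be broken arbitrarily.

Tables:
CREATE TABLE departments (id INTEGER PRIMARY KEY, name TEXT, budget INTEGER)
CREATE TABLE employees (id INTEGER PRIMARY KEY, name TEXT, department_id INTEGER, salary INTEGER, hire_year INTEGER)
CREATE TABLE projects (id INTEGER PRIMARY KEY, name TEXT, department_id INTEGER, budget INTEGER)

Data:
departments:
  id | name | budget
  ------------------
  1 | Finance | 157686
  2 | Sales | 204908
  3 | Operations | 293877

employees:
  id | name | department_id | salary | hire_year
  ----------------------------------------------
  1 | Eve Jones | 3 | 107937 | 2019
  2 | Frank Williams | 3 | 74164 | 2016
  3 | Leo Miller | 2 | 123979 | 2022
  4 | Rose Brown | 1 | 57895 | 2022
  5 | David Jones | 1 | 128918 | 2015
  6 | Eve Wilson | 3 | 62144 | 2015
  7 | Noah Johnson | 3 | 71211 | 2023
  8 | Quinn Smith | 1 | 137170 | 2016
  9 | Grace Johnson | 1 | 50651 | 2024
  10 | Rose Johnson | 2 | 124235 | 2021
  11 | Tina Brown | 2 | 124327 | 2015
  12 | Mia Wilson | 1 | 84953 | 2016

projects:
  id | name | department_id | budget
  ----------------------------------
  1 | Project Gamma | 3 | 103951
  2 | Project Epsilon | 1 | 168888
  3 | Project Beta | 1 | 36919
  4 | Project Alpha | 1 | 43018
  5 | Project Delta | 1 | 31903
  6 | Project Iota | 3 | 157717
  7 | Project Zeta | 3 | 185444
SELECT name, hire_year FROM employees ORDER BY hire_year ASC LIMIT 5

Execution result:
name | hire_year
David Jones | 2015
Eve Wilson | 2015
Tina Brown | 2015
Frank Williams | 2016
Quinn Smith | 2016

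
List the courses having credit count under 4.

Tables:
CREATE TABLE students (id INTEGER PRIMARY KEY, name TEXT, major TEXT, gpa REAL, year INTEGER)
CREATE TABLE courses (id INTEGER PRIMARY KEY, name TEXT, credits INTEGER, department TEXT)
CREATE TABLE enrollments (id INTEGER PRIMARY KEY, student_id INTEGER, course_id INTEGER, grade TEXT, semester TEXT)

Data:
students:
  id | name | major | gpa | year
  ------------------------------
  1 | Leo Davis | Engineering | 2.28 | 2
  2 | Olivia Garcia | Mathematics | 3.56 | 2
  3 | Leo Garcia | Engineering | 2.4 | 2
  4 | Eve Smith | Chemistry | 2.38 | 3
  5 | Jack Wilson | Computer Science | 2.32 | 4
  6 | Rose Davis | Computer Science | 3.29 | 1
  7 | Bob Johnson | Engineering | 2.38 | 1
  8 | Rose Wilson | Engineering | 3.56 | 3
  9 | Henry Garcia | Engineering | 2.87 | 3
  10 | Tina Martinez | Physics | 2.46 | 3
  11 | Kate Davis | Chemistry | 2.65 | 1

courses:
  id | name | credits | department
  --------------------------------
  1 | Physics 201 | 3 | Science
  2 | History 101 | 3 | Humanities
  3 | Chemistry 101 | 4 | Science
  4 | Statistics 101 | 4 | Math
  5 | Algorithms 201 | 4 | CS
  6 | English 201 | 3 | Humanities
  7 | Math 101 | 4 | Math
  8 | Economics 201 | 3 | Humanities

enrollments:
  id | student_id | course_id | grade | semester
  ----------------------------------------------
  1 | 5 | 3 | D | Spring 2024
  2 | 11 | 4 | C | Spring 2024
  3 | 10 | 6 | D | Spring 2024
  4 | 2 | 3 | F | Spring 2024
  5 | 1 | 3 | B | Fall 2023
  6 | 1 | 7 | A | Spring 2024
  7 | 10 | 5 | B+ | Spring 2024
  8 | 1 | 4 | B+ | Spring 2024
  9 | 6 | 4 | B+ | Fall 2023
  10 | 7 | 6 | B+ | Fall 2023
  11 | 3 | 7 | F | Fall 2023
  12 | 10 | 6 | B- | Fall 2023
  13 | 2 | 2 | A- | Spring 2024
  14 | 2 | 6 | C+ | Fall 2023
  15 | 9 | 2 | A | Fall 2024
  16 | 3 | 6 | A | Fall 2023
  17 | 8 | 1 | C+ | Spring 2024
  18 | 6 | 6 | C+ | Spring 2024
SELECT name, credits FROM courses WHERE credits < 4

Execution result:
name | credits
Physics 201 | 3
History 101 | 3
English 201 | 3
Economics 201 | 3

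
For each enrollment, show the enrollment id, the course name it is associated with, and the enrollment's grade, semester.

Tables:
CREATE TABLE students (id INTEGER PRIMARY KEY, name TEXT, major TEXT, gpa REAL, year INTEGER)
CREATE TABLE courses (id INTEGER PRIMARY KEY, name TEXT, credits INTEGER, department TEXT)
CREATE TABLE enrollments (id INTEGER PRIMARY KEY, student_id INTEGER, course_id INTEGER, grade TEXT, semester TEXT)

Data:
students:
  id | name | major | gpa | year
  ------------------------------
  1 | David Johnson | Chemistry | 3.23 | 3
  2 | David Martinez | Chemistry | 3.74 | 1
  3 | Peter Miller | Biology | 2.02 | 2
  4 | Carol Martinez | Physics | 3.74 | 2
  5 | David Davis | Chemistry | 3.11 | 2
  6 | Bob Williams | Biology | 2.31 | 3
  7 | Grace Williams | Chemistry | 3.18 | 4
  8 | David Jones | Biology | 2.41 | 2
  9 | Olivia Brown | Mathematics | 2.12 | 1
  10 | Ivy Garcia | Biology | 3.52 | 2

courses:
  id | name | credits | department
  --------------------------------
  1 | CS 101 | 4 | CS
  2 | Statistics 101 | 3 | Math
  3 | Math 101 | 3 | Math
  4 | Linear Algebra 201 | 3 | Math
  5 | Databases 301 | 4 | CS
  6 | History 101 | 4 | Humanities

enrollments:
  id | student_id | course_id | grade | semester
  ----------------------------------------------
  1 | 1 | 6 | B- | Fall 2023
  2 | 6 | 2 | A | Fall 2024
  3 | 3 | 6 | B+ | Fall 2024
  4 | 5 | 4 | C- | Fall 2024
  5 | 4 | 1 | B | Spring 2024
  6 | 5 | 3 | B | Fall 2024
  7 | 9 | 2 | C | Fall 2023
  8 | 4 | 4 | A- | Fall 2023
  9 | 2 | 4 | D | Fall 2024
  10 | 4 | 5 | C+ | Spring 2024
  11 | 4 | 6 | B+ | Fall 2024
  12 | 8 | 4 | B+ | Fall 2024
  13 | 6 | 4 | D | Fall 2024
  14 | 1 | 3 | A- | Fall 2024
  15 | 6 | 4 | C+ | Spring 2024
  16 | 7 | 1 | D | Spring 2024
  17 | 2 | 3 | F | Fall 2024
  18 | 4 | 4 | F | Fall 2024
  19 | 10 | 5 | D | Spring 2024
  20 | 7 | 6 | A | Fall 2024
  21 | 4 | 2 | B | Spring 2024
SELECT c.id, p.name AS course, c.grade, c.semester FROM enrollments c JOIN courses p ON c.course_id = p.id

Execution result:
id | course | grade | semester
1 | History 101 | B- | Fall 2023
2 | Statistics 101 | A | Fall 2024
3 | History 101 | B+ | Fall 2024
4 | Linear Algebra 201 | C- | Fall 2024
5 | CS 101 | B | Spring 2024
6 | Math 101 | B | Fall 2024
7 | Statistics 101 | C | Fall 2023
8 | Linear Algebra 201 | A- | Fall 2023
9 | Linear Algebra 201 | D | Fall 2024
10 | Databases 301 | C+ | Spring 2024
11 | History 101 | B+ | Fall 2024
12 | Linear Algebra 201 | B+ | Fall 2024
13 | Linear Algebra 201 | D | Fall 2024
14 | Math 101 | A- | Fall 2024
15 | Linear Algebra 201 | C+ | Spring 2024
16 | CS 101 | D | Spring 2024
17 | Math 101 | F | Fall 2024
18 | Linear Algebra 201 | F | Fall 2024
19 | Databases 301 | D | Spring 2024
20 | History 101 | A | Fall 2024
21 | Statistics 101 | B | Spring 2024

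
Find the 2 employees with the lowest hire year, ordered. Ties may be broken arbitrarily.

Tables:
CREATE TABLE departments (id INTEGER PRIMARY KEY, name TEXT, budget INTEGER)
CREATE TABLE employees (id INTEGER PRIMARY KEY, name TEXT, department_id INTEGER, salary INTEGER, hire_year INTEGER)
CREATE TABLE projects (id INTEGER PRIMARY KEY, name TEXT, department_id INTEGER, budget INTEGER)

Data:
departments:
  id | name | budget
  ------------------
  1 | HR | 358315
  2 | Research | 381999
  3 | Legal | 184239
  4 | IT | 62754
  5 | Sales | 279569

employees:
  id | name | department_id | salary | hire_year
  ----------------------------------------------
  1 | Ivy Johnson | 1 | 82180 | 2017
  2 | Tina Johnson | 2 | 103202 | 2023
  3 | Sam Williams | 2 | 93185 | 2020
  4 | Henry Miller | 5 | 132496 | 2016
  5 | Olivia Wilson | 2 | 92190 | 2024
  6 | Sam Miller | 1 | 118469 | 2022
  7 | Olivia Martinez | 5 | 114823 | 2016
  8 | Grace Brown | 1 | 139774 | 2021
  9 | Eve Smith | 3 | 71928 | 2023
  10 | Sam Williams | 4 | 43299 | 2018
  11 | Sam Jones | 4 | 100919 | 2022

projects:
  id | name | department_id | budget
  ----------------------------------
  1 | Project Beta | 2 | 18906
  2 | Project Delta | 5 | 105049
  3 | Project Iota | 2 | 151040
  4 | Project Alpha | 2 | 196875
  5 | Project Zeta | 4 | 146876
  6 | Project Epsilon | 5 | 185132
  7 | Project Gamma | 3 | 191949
SELECT name, hire_year FROM employees ORDER BY hire_year ASC LIMIT 2

Execution result:
name | hire_year
Henry Miller | 2016
Olivia Martinez | 2016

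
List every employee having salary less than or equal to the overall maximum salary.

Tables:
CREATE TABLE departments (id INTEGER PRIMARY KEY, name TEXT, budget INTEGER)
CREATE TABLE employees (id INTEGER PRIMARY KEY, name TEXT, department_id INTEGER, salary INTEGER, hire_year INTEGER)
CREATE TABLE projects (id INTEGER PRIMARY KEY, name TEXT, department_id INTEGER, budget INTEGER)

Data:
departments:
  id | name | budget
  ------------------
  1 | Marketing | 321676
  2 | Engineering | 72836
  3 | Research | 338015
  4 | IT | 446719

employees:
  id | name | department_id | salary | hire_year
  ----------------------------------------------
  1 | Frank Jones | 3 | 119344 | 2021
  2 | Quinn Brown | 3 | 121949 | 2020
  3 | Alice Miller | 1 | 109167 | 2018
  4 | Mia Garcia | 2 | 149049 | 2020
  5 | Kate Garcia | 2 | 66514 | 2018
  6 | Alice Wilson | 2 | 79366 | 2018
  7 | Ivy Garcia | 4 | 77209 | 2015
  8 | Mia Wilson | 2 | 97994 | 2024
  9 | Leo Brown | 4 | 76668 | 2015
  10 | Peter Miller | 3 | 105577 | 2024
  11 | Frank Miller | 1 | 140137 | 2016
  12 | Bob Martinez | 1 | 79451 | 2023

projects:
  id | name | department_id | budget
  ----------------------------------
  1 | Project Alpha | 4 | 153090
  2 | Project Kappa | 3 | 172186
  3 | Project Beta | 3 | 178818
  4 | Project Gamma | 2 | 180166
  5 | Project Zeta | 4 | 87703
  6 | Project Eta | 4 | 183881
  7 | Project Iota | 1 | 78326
SELECT name, salary FROM employees WHERE salary <= (SELECT MAX(salary) FROM employees)

Execution result:
name | salary
Frank Jones | 119344
Quinn Brown | 121949
Alice Miller | 109167
Mia Garcia | 149049
Kate Garcia | 66514
Alice Wilson | 79366
Ivy Garcia | 77209
Mia Wilson | 97994
Leo Brown | 76668
Peter Miller | 105577
Frank Miller | 140137
Bob Martinez | 79451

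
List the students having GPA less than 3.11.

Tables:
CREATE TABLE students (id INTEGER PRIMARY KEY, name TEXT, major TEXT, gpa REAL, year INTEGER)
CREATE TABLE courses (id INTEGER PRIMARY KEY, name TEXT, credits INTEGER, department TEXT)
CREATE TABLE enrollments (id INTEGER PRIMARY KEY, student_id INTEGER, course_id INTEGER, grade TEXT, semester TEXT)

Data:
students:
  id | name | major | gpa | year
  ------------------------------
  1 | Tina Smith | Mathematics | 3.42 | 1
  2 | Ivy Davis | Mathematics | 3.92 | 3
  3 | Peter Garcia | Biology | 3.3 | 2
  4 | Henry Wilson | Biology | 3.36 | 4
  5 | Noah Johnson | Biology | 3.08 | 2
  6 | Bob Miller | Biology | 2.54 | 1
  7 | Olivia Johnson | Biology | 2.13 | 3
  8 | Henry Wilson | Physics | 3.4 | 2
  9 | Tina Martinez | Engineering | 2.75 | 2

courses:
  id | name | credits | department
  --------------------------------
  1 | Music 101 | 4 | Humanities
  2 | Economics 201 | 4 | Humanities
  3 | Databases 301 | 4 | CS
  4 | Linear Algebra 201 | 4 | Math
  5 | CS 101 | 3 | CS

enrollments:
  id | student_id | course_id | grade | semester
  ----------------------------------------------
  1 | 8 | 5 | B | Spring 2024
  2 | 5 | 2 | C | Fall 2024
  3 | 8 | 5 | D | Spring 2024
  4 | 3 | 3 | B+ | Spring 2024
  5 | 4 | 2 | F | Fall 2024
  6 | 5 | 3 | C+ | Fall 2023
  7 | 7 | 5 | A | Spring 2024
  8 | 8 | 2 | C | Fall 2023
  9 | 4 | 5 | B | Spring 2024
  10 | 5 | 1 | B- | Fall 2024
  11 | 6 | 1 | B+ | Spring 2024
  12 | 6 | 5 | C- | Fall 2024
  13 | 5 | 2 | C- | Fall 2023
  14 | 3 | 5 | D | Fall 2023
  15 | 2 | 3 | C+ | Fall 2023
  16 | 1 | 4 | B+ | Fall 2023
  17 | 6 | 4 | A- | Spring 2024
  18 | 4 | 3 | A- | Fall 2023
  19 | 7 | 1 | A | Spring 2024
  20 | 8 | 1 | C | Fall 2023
SELECT name, gpa FROM students WHERE gpa < 3.11

Execution result:
name | gpa
Noah Johnson | 3.08
Bob Miller | 2.54
Olivia Johnson | 2.13
Tina Martinez | 2.75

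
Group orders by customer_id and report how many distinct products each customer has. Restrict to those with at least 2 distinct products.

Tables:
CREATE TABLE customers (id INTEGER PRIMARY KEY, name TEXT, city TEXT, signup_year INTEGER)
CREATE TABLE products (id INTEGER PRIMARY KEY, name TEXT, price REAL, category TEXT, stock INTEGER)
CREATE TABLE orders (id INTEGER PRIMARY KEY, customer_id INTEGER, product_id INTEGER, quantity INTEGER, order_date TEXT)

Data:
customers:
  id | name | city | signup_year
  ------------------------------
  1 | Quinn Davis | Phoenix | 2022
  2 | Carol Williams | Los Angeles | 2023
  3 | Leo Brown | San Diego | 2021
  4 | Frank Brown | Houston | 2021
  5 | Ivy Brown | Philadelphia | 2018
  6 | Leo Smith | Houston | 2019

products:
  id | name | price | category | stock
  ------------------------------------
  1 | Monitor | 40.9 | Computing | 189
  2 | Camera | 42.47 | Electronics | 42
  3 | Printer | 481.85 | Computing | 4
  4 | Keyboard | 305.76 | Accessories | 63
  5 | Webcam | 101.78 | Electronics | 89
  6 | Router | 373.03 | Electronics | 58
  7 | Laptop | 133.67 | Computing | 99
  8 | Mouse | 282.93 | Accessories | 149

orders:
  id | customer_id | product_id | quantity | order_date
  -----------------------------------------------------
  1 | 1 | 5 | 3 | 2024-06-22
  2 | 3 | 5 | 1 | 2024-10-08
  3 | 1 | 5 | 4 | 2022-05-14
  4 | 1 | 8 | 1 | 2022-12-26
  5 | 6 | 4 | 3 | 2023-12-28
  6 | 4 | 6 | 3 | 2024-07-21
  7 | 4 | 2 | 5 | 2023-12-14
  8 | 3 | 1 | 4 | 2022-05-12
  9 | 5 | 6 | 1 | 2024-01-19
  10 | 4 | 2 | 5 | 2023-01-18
SELECT customer_id, COUNT(DISTINCT product_id) AS distinct_product_count FROM orders GROUP BY customer_id HAVING COUNT(DISTINCT product_id) >= 2

Execution result:
customer_id | distinct_product_count
1 | 2
3 | 2
4 | 2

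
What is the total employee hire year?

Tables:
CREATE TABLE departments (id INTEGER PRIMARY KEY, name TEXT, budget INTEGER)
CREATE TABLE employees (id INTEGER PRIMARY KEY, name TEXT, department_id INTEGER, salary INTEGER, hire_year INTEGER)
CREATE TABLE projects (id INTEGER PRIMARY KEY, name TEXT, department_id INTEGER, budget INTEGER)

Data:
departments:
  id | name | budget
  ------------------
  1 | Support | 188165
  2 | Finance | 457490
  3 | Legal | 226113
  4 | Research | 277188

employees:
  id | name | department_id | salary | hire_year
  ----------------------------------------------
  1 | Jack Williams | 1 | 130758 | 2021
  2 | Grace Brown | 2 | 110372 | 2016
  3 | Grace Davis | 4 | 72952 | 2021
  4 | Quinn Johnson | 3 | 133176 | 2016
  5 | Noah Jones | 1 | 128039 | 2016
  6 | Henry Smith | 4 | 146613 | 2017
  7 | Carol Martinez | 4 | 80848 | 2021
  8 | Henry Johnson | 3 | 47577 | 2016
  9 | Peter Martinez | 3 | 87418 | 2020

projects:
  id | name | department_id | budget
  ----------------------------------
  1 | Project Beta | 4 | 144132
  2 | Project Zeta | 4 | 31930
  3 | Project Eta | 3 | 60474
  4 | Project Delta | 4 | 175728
SELECT SUM(hire_year) FROM employees

Execution result:
18164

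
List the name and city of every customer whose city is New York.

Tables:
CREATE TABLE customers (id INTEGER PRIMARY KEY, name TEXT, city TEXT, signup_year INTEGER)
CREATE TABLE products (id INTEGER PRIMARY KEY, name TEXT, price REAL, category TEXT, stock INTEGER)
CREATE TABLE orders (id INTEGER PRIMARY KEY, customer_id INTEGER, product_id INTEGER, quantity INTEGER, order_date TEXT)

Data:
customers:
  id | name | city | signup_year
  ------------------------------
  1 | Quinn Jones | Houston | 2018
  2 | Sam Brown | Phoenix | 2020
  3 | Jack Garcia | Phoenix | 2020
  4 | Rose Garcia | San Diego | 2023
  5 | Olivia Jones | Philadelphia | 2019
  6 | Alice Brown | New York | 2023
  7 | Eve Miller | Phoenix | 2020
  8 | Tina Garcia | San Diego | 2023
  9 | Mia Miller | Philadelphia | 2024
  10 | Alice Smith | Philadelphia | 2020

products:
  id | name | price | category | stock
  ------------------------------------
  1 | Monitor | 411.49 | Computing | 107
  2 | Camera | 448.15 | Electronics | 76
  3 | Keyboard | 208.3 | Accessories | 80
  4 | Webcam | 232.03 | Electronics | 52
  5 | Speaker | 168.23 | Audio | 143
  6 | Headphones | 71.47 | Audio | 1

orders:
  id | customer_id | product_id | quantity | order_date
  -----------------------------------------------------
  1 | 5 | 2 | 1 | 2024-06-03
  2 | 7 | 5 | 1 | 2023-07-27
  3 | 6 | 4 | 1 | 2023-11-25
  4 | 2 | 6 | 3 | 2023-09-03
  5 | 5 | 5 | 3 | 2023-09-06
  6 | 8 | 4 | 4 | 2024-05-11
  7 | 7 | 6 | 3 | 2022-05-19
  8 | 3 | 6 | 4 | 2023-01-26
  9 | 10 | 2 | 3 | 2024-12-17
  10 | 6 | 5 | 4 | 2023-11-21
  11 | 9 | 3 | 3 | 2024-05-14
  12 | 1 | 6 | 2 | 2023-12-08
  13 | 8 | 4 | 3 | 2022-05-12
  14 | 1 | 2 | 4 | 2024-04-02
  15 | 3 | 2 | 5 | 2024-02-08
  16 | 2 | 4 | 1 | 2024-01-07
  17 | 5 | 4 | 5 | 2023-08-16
SELECT name, city FROM customers WHERE city = 'New York'

Execution result:
name | city
Alice Brown | New York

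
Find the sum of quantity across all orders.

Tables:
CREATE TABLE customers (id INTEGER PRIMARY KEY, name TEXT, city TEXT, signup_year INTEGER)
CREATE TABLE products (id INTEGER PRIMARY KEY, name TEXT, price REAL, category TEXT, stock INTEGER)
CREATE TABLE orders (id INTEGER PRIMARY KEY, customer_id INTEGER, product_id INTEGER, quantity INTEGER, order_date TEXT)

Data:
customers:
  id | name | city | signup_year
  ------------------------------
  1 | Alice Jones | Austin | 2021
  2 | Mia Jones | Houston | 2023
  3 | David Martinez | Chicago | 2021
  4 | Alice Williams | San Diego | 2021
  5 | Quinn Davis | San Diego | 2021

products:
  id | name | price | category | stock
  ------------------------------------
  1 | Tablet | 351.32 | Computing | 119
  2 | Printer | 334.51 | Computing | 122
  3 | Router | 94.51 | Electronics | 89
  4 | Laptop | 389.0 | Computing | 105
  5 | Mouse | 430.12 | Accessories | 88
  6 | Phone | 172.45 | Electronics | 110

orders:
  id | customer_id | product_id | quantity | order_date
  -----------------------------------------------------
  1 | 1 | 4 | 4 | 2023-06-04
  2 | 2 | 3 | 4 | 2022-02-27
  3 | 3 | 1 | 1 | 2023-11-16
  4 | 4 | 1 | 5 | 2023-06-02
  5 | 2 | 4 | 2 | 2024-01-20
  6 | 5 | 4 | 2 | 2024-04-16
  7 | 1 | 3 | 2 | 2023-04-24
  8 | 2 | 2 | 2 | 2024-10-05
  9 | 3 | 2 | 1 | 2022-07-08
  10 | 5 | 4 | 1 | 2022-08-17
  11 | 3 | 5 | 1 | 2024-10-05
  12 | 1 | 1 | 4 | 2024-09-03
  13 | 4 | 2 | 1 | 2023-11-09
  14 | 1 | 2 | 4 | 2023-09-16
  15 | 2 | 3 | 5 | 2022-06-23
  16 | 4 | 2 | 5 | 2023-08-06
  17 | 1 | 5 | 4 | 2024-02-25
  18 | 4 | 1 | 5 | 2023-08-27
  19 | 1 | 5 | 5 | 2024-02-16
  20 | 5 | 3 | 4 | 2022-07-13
SELECT SUM(quantity) FROM orders

Execution result:
62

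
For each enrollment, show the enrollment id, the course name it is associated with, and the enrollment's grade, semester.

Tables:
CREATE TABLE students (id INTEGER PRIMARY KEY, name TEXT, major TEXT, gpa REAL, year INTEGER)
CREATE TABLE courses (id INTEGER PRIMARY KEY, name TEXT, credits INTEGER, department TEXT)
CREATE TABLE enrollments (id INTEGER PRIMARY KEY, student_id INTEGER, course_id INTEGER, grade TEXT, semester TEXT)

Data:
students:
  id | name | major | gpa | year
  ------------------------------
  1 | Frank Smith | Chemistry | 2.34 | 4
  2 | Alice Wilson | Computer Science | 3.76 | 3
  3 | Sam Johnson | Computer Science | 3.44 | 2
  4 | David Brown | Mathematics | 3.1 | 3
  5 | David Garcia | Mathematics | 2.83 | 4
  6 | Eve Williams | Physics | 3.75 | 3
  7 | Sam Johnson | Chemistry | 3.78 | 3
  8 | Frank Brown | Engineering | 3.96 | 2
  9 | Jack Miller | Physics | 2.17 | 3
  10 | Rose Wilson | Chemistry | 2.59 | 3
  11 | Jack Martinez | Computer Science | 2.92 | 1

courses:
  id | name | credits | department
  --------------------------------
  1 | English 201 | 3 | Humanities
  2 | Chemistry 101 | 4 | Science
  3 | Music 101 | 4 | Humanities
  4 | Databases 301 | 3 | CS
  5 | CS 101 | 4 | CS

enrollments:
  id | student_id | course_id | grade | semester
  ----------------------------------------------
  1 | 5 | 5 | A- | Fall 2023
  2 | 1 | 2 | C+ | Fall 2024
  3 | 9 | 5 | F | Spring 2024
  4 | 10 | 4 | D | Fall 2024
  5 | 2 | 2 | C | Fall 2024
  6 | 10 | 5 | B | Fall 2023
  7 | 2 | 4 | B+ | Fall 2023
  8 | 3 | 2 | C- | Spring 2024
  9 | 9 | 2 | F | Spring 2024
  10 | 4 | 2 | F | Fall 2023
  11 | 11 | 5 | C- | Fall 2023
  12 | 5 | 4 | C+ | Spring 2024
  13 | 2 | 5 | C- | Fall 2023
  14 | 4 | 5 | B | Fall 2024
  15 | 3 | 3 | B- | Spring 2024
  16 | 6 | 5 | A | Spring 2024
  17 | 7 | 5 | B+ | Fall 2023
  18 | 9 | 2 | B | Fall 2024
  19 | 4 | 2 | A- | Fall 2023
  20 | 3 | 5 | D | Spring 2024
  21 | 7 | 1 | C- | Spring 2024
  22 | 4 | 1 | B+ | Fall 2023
SELECT c.id, p.name AS course, c.grade, c.semester FROM enrollments c JOIN courses p ON c.course_id = p.id

Execution result:
id | course | grade | semester
1 | CS 101 | A- | Fall 2023
2 | Chemistry 101 | C+ | Fall 2024
3 | CS 101 | F | Spring 2024
4 | Databases 301 | D | Fall 2024
5 | Chemistry 101 | C | Fall 2024
6 | CS 101 | B | Fall 2023
7 | Databases 301 | B+ | Fall 2023
8 | Chemistry 101 | C- | Spring 2024
9 | Chemistry 101 | F | Spring 2024
10 | Chemistry 101 | F | Fall 2023
11 | CS 101 | C- | Fall 2023
12 | Databases 301 | C+ | Spring 2024
13 | CS 101 | C- | Fall 2023
14 | CS 101 | B | Fall 2024
15 | Music 101 | B- | Spring 2024
16 | CS 101 | A | Spring 2024
17 | CS 101 | B+ | Fall 2023
18 | Chemistry 101 | B | Fall 2024
19 | Chemistry 101 | A- | Fall 2023
20 | CS 101 | D | Spring 2024
21 | English 201 | C- | Spring 2024
22 | English 201 | B+ | Fall 2023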